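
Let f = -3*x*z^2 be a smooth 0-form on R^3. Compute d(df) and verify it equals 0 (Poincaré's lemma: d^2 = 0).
d(df) = 0

Step 1: df = sum_i (∂f/∂x_i) dx_i = (-3*z^2) dx + (0) dy + (-6*x*z) dz.
Step 2: Apply d again. Using the 1-form formula, the coefficient of dx ∧ dy in d(df) is ∂^2 f/∂x ∂y - ∂^2 f/∂y ∂x = (0) - (0) = 0 (equality of mixed partials for smooth f).
Similarly for dx ∧ dz and dy ∧ dz — all coefficients vanish. So d(df) = 0.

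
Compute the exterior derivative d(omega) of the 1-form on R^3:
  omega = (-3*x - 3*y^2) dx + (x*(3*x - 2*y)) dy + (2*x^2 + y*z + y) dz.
d(omega) = (6*x + 4*y) dx ∧ dy + (4*x) dx ∧ dz + (z + 1) dy ∧ dz

For a 1-form omega = sum_i f_i dx_i, the exterior derivative is
  d(omega) = sum_{i < j} (∂f_j/∂x_i - ∂f_i/∂x_j) dx_i ∧ dx_j.
  coefficient of dx ∧ dy: ∂f_2/∂x - ∂f_1/∂y = ∂(x*(3*x - 2*y))/∂x - ∂(-3*x - 3*y^2)/∂y = 6*x + 4*y
  coefficient of dx ∧ dz: ∂f_3/∂x - ∂f_1/∂z = ∂(2*x^2 + y*z + y)/∂x - ∂(-3*x - 3*y^2)/∂z = 4*x
  coefficient of dy ∧ dz: ∂f_3/∂y - ∂f_2/∂z = ∂(2*x^2 + y*z + y)/∂y - ∂(x*(3*x - 2*y))/∂z = z + 1
Assembling: d(omega) = (6*x + 4*y) dx ∧ dy + (4*x) dx ∧ dz + (z + 1) dy ∧ dz.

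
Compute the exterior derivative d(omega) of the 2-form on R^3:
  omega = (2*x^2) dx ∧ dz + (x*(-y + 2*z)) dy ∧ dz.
d(omega) = (-y + 2*z) dx ∧ dy ∧ dz

For a 2-form omega = sum_{i<j} g_{ij} dx_i ∧ dx_j, the exterior derivative is
  d(omega) = sum_{i<j} d(g_{ij}) ∧ dx_i ∧ dx_j = sum_{i<j, k} (∂g_{ij}/∂x_k) dx_k ∧ dx_i ∧ dx_j.
Expand each term, using dx_k ∧ dx_i ∧ dx_j = sgn(permutation) dx_{(a)} ∧ dx_{(b)} ∧ dx_{(c)} with (a < b < c) sorted:
  d(x*(-y + 2*z)) includes (∂/∂x)(x*(-y + 2*z)) dx = (-y + 2*z) dx, which multiplied by dy ∧ dz gives (-y + 2*z) dx ∧ dy ∧ dz
Collecting like 3-forms: d(omega) = (-y + 2*z) dx ∧ dy ∧ dz.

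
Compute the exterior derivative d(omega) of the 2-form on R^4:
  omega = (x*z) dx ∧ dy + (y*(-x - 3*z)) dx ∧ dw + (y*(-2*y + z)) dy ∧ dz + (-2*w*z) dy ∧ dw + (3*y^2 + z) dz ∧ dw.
d(omega) = (x) dx ∧ dy ∧ dz + (x + 3*z) dx ∧ dy ∧ dw + (3*y) dx ∧ dz ∧ dw + (2*w + 6*y) dy ∧ dz ∧ dw

For a 2-form omega = sum_{i<j} g_{ij} dx_i ∧ dx_j, the exterior derivative is
  d(omega) = sum_{i<j} d(g_{ij}) ∧ dx_i ∧ dx_j = sum_{i<j, k} (∂g_{ij}/∂x_k) dx_k ∧ dx_i ∧ dx_j.
Expand each term, using dx_k ∧ dx_i ∧ dx_j = sgn(permutation) dx_{(a)} ∧ dx_{(b)} ∧ dx_{(c)} with (a < b < c) sorted:
  d(x*z) includes (∂/∂z)(x*z) dz = (x) dz, which multiplied by dx ∧ dy gives (x) dx ∧ dy ∧ dz
  d(y*(-x - 3*z)) includes (∂/∂y)(y*(-x - 3*z)) dy = (-x - 3*z) dy, which multiplied by dx ∧ dw gives (x + 3*z) dx ∧ dy ∧ dw
  d(y*(-x - 3*z)) includes (∂/∂z)(y*(-x - 3*z)) dz = (-3*y) dz, which multiplied by dx ∧ dw gives (3*y) dx ∧ dz ∧ dw
  d(-2*w*z) includes (∂/∂z)(-2*w*z) dz = (-2*w) dz, which multiplied by dy ∧ dw gives (2*w) dy ∧ dz ∧ dw
  d(3*y^2 + z) includes (∂/∂y)(3*y^2 + z) dy = (6*y) dy, which multiplied by dz ∧ dw gives (6*y) dy ∧ dz ∧ dw
Collecting like 3-forms: d(omega) = (x) dx ∧ dy ∧ dz + (x + 3*z) dx ∧ dy ∧ dw + (3*y) dx ∧ dz ∧ dw + (2*w + 6*y) dy ∧ dz ∧ dw.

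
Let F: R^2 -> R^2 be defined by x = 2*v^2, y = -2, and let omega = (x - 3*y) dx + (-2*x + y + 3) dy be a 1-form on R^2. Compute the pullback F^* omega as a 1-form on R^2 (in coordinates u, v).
F^* omega = (8*v*(v^2 + 3)) dv

Using F^*(f dg) = (f ∘ F) d(g ∘ F), substitute each coordinate x_i by F_i(u, v) in f_i, and replace dx_i by d F_i = (∂F_i/∂u) du + (∂F_i/∂v) dv.
  For the x component: f_1(F) = 2*v^2 + 6; d F_1 = (0) du + (4*v) dv
  For the y component: f_2(F) = 1 - 4*v^2; d F_2 = (0) du + (0) dv
Combining and collecting du, dv coefficients:
  coeff of du: 0
  coeff of dv: 8*v*(v^2 + 3)
F^* omega = (8*v*(v^2 + 3)) dv.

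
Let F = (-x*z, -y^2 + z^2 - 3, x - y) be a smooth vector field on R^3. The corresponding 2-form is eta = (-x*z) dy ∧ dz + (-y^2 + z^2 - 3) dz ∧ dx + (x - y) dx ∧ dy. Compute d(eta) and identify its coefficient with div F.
d(eta) = (-2*y - z) dx ∧ dy ∧ dz; div F = -2*y - z

For a 2-form in R^3 of the form above, applying d gives a 3-form with coefficient ∂P/∂x + ∂Q/∂y + ∂R/∂z:
  ∂P/∂x = -z
  ∂Q/∂y = -2*y
  ∂R/∂z = 0
Sum = -2*y - z, which is exactly div F.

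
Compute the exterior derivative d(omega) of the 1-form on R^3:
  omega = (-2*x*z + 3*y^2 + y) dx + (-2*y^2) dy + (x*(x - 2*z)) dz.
d(omega) = (-6*y - 1) dx ∧ dy + (4*x - 2*z) dx ∧ dz

For a 1-form omega = sum_i f_i dx_i, the exterior derivative is
  d(omega) = sum_{i < j} (∂f_j/∂x_i - ∂f_i/∂x_j) dx_i ∧ dx_j.
  coefficient of dx ∧ dy: ∂f_2/∂x - ∂f_1/∂y = ∂(-2*y^2)/∂x - ∂(-2*x*z + 3*y^2 + y)/∂y = -6*y - 1
  coefficient of dx ∧ dz: ∂f_3/∂x - ∂f_1/∂z = ∂(x*(x - 2*z))/∂x - ∂(-2*x*z + 3*y^2 + y)/∂z = 4*x - 2*z
Assembling: d(omega) = (-6*y - 1) dx ∧ dy + (4*x - 2*z) dx ∧ dz.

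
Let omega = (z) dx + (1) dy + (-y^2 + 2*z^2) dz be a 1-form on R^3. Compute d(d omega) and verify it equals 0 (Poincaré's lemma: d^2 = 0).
d(d omega) = 0

Step 1: d omega = sum_{i<j} (∂f_j/∂x_i - ∂f_i/∂x_j) dx_i ∧ dx_j:
  coeff of dx ∧ dy: 0
  coeff of dx ∧ dz: -1
  coeff of dy ∧ dz: -2*y
Step 2: Apply d again to each 2-form coefficient. The only possible 3-form in R^3 is dx ∧ dy ∧ dz, with coefficient
  ∂(coeff of dy∧dz)/∂x - ∂(coeff of dx∧dz)/∂y + ∂(coeff of dx∧dy)/∂z
  = ∂/∂x (-2*y) - ∂/∂y (-1) + ∂/∂z (0).
Each of these terms simplifies to sums of mixed partials that cancel in pairs. The result is 0 (by equality of mixed partials for smooth functions — Schwarz / Clairaut).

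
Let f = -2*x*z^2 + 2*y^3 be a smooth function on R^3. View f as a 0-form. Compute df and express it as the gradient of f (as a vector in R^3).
df = (-2*z^2) dx + (6*y^2) dy + (-4*x*z) dz; grad f = (-2*z^2, 6*y^2, -4*x*z)

For a 0-form f, d f = (∂f/∂x) dx + (∂f/∂y) dy + (∂f/∂z) dz. The components of the vector representation are exactly the entries of grad f in Cartesian coordinates:
  ∂f/∂x = -2*z^2
  ∂f/∂y = 6*y^2
  ∂f/∂z = -4*x*z.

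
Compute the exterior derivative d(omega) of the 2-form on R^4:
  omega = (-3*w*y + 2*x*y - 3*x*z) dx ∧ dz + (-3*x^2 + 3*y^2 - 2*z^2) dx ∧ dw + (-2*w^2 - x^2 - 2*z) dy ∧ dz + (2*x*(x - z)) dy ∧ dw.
d(omega) = (3*w - 4*x) dx ∧ dy ∧ dz + (-3*y + 4*z) dx ∧ dz ∧ dw + (4*x - 6*y - 2*z) dx ∧ dy ∧ dw + (-4*w + 2*x) dy ∧ dz ∧ dw

For a 2-form omega = sum_{i<j} g_{ij} dx_i ∧ dx_j, the exterior derivative is
  d(omega) = sum_{i<j} d(g_{ij}) ∧ dx_i ∧ dx_j = sum_{i<j, k} (∂g_{ij}/∂x_k) dx_k ∧ dx_i ∧ dx_j.
Expand each term, using dx_k ∧ dx_i ∧ dx_j = sgn(permutation) dx_{(a)} ∧ dx_{(b)} ∧ dx_{(c)} with (a < b < c) sorted:
  d(-3*w*y + 2*x*y - 3*x*z) includes (∂/∂y)(-3*w*y + 2*x*y - 3*x*z) dy = (-3*w + 2*x) dy, which multiplied by dx ∧ dz gives (3*w - 2*x) dx ∧ dy ∧ dz
  d(-3*w*y + 2*x*y - 3*x*z) includes (∂/∂w)(-3*w*y + 2*x*y - 3*x*z) dw = (-3*y) dw, which multiplied by dx ∧ dz gives (-3*y) dx ∧ dz ∧ dw
  d(-3*x^2 + 3*y^2 - 2*z^2) includes (∂/∂y)(-3*x^2 + 3*y^2 - 2*z^2) dy = (6*y) dy, which multiplied by dx ∧ dw gives (-6*y) dx ∧ dy ∧ dw
  d(-3*x^2 + 3*y^2 - 2*z^2) includes (∂/∂z)(-3*x^2 + 3*y^2 - 2*z^2) dz = (-4*z) dz, which multiplied by dx ∧ dw gives (4*z) dx ∧ dz ∧ dw
  d(-2*w^2 - x^2 - 2*z) includes (∂/∂x)(-2*w^2 - x^2 - 2*z) dx = (-2*x) dx, which multiplied by dy ∧ dz gives (-2*x) dx ∧ dy ∧ dz
  d(-2*w^2 - x^2 - 2*z) includes (∂/∂w)(-2*w^2 - x^2 - 2*z) dw = (-4*w) dw, which multiplied by dy ∧ dz gives (-4*w) dy ∧ dz ∧ dw
  d(2*x*(x - z)) includes (∂/∂x)(2*x*(x - z)) dx = (4*x - 2*z) dx, which multiplied by dy ∧ dw gives (4*x - 2*z) dx ∧ dy ∧ dw
  d(2*x*(x - z)) includes (∂/∂z)(2*x*(x - z)) dz = (-2*x) dz, which multiplied by dy ∧ dw gives (2*x) dy ∧ dz ∧ dw
Collecting like 3-forms: d(omega) = (3*w - 4*x) dx ∧ dy ∧ dz + (-3*y + 4*z) dx ∧ dz ∧ dw + (4*x - 6*y - 2*z) dx ∧ dy ∧ dw + (-4*w + 2*x) dy ∧ dz ∧ dw.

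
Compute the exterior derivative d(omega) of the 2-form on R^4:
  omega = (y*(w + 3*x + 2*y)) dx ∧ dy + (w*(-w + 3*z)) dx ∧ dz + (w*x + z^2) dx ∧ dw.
d(omega) = (y) dx ∧ dy ∧ dw + (-2*w + z) dx ∧ dz ∧ dw

For a 2-form omega = sum_{i<j} g_{ij} dx_i ∧ dx_j, the exterior derivative is
  d(omega) = sum_{i<j} d(g_{ij}) ∧ dx_i ∧ dx_j = sum_{i<j, k} (∂g_{ij}/∂x_k) dx_k ∧ dx_i ∧ dx_j.
Expand each term, using dx_k ∧ dx_i ∧ dx_j = sgn(permutation) dx_{(a)} ∧ dx_{(b)} ∧ dx_{(c)} with (a < b < c) sorted:
  d(y*(w + 3*x + 2*y)) includes (∂/∂w)(y*(w + 3*x + 2*y)) dw = (y) dw, which multiplied by dx ∧ dy gives (y) dx ∧ dy ∧ dw
  d(w*(-w + 3*z)) includes (∂/∂w)(w*(-w + 3*z)) dw = (-2*w + 3*z) dw, which multiplied by dx ∧ dz gives (-2*w + 3*z) dx ∧ dz ∧ dw
  d(w*x + z^2) includes (∂/∂z)(w*x + z^2) dz = (2*z) dz, which multiplied by dx ∧ dw gives (-2*z) dx ∧ dz ∧ dw
Collecting like 3-forms: d(omega) = (y) dx ∧ dy ∧ dw + (-2*w + z) dx ∧ dz ∧ dw.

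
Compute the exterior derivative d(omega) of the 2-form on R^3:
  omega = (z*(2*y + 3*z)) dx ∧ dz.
d(omega) = (-2*z) dx ∧ dy ∧ dz

For a 2-form omega = sum_{i<j} g_{ij} dx_i ∧ dx_j, the exterior derivative is
  d(omega) = sum_{i<j} d(g_{ij}) ∧ dx_i ∧ dx_j = sum_{i<j, k} (∂g_{ij}/∂x_k) dx_k ∧ dx_i ∧ dx_j.
Expand each term, using dx_k ∧ dx_i ∧ dx_j = sgn(permutation) dx_{(a)} ∧ dx_{(b)} ∧ dx_{(c)} with (a < b < c) sorted:
  d(z*(2*y + 3*z)) includes (∂/∂y)(z*(2*y + 3*z)) dy = (2*z) dy, which multiplied by dx ∧ dz gives (-2*z) dx ∧ dy ∧ dz
Collecting like 3-forms: d(omega) = (-2*z) dx ∧ dy ∧ dz.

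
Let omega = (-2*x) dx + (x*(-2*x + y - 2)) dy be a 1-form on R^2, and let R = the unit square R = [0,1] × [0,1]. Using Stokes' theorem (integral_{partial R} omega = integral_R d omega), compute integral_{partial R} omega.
integral_(partial R) omega = -7/2

Stokes: integral_partial_R omega = integral_R d omega with d omega = (∂Q/∂x - ∂P/∂y) dx ∧ dy.
  ∂Q/∂x = -4*x + y - 2
  ∂P/∂y = 0
  integrand = ∂Q/∂x - ∂P/∂y = -4*x + y - 2.
Integrating over R: integral_0^1 integral_0^1 (-4*x + y - 2) dx dy = -7/2.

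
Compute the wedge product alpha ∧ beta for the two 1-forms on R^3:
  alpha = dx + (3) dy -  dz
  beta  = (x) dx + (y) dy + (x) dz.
alpha ∧ beta = (-3*x + y) dx ∧ dy + (2*x) dx ∧ dz + (3*x + y) dy ∧ dz

Distribute the wedge, using dx_i ∧ dx_j = -dx_j ∧ dx_i and dx_i ∧ dx_i = 0. For each pair (i, j) with i < j, the coefficient of dx_i ∧ dx_j in alpha ∧ beta is (alpha_i * beta_j - alpha_j * beta_i). Collecting: alpha ∧ beta = (-3*x + y) dx ∧ dy + (2*x) dx ∧ dz + (3*x + y) dy ∧ dz.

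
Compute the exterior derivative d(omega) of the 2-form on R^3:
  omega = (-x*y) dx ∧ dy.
d(omega) = 0

For a 2-form omega = sum_{i<j} g_{ij} dx_i ∧ dx_j, the exterior derivative is
  d(omega) = sum_{i<j} d(g_{ij}) ∧ dx_i ∧ dx_j = sum_{i<j, k} (∂g_{ij}/∂x_k) dx_k ∧ dx_i ∧ dx_j.
Expand each term, using dx_k ∧ dx_i ∧ dx_j = sgn(permutation) dx_{(a)} ∧ dx_{(b)} ∧ dx_{(c)} with (a < b < c) sorted:

Collecting like 3-forms: d(omega) = 0.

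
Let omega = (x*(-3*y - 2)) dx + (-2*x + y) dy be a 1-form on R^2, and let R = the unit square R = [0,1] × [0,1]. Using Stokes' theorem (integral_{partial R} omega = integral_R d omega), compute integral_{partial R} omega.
integral_(partial R) omega = -1/2

Stokes: integral_partial_R omega = integral_R d omega with d omega = (∂Q/∂x - ∂P/∂y) dx ∧ dy.
  ∂Q/∂x = -2
  ∂P/∂y = -3*x
  integrand = ∂Q/∂x - ∂P/∂y = 3*x - 2.
Integrating over R: integral_0^1 integral_0^1 (3*x - 2) dx dy = -1/2.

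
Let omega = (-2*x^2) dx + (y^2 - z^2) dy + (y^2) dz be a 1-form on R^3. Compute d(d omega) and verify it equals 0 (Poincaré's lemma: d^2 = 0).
d(d omega) = 0

Step 1: d omega = sum_{i<j} (∂f_j/∂x_i - ∂f_i/∂x_j) dx_i ∧ dx_j:
  coeff of dx ∧ dy: 0
  coeff of dx ∧ dz: 0
  coeff of dy ∧ dz: 2*y + 2*z
Step 2: Apply d again to each 2-form coefficient. The only possible 3-form in R^3 is dx ∧ dy ∧ dz, with coefficient
  ∂(coeff of dy∧dz)/∂x - ∂(coeff of dx∧dz)/∂y + ∂(coeff of dx∧dy)/∂z
  = ∂/∂x (2*y + 2*z) - ∂/∂y (0) + ∂/∂z (0).
Each of these terms simplifies to sums of mixed partials that cancel in pairs. The result is 0 (by equality of mixed partials for smooth functions — Schwarz / Clairaut).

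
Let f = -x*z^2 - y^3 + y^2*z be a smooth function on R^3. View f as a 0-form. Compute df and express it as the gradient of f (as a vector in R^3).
df = (-z^2) dx + (y*(-3*y + 2*z)) dy + (-2*x*z + y^2) dz; grad f = (-z^2, y*(-3*y + 2*z), -2*x*z + y^2)

For a 0-form f, d f = (∂f/∂x) dx + (∂f/∂y) dy + (∂f/∂z) dz. The components of the vector representation are exactly the entries of grad f in Cartesian coordinates:
  ∂f/∂x = -z^2
  ∂f/∂y = y*(-3*y + 2*z)
  ∂f/∂z = -2*x*z + y^2.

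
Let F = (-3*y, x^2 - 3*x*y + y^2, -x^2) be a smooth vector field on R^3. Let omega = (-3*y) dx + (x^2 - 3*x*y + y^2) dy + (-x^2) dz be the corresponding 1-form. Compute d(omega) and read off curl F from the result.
d(omega) = (0) dy ∧ dz + (2*x) dz ∧ dx + (2*x - 3*y + 3) dx ∧ dy; curl F = (0, 2*x, 2*x - 3*y + 3)

d omega = sum_{i<j} (∂f_j/∂x_i - ∂f_i/∂x_j) dx_i ∧ dx_j. Under the identification (dy ∧ dz, dz ∧ dx, dx ∧ dy) ↔ (e_x, e_y, e_z), the coefficients are exactly the components of curl F. Compute:
  ∂R/∂y - ∂Q/∂z = (0) - (0) = 0
  ∂P/∂z - ∂R/∂x = (0) - (-2*x) = 2*x
  ∂Q/∂x - ∂P/∂y = (2*x - 3*y) - (-3) = 2*x - 3*y + 3.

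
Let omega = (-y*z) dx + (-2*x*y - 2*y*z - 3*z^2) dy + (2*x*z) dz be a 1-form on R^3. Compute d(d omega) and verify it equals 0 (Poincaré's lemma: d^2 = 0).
d(d omega) = 0

Step 1: d omega = sum_{i<j} (∂f_j/∂x_i - ∂f_i/∂x_j) dx_i ∧ dx_j:
  coeff of dx ∧ dy: -2*y + z
  coeff of dx ∧ dz: y + 2*z
  coeff of dy ∧ dz: 2*y + 6*z
Step 2: Apply d again to each 2-form coefficient. The only possible 3-form in R^3 is dx ∧ dy ∧ dz, with coefficient
  ∂(coeff of dy∧dz)/∂x - ∂(coeff of dx∧dz)/∂y + ∂(coeff of dx∧dy)/∂z
  = ∂/∂x (2*y + 6*z) - ∂/∂y (y + 2*z) + ∂/∂z (-2*y + z).
Each of these terms simplifies to sums of mixed partials that cancel in pairs. The result is 0 (by equality of mixed partials for smooth functions — Schwarz / Clairaut).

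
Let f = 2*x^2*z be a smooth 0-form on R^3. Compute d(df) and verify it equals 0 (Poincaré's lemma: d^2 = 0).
d(df) = 0

Step 1: df = sum_i (∂f/∂x_i) dx_i = (4*x*z) dx + (0) dy + (2*x^2) dz.
Step 2: Apply d again. Using the 1-form formula, the coefficient of dx ∧ dy in d(df) is ∂^2 f/∂x ∂y - ∂^2 f/∂y ∂x = (0) - (0) = 0 (equality of mixed partials for smooth f).
Similarly for dx ∧ dz and dy ∧ dz — all coefficients vanish. So d(df) = 0.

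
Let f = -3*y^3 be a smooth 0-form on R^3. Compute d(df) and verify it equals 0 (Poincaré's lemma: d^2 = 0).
d(df) = 0

Step 1: df = sum_i (∂f/∂x_i) dx_i = (0) dx + (-9*y^2) dy + (0) dz.
Step 2: Apply d again. Using the 1-form formula, the coefficient of dx ∧ dy in d(df) is ∂^2 f/∂x ∂y - ∂^2 f/∂y ∂x = (0) - (0) = 0 (equality of mixed partials for smooth f).
Similarly for dx ∧ dz and dy ∧ dz — all coefficients vanish. So d(df) = 0.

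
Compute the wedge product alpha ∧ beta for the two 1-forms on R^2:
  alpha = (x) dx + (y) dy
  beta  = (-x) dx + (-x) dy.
alpha ∧ beta = (x*(-x + y)) dx ∧ dy

Distribute the wedge, using dx_i ∧ dx_j = -dx_j ∧ dx_i and dx_i ∧ dx_i = 0. For each pair (i, j) with i < j, the coefficient of dx_i ∧ dx_j in alpha ∧ beta is (alpha_i * beta_j - alpha_j * beta_i). Collecting: alpha ∧ beta = (x*(-x + y)) dx ∧ dy.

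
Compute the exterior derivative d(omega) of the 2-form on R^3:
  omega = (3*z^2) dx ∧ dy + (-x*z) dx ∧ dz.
d(omega) = (6*z) dx ∧ dy ∧ dz

For a 2-form omega = sum_{i<j} g_{ij} dx_i ∧ dx_j, the exterior derivative is
  d(omega) = sum_{i<j} d(g_{ij}) ∧ dx_i ∧ dx_j = sum_{i<j, k} (∂g_{ij}/∂x_k) dx_k ∧ dx_i ∧ dx_j.
Expand each term, using dx_k ∧ dx_i ∧ dx_j = sgn(permutation) dx_{(a)} ∧ dx_{(b)} ∧ dx_{(c)} with (a < b < c) sorted:
  d(3*z^2) includes (∂/∂z)(3*z^2) dz = (6*z) dz, which multiplied by dx ∧ dy gives (6*z) dx ∧ dy ∧ dz
Collecting like 3-forms: d(omega) = (6*z) dx ∧ dy ∧ dz.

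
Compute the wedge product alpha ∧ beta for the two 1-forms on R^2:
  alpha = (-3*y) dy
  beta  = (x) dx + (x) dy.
alpha ∧ beta = (3*x*y) dx ∧ dy

Distribute the wedge, using dx_i ∧ dx_j = -dx_j ∧ dx_i and dx_i ∧ dx_i = 0. For each pair (i, j) with i < j, the coefficient of dx_i ∧ dx_j in alpha ∧ beta is (alpha_i * beta_j - alpha_j * beta_i). Collecting: alpha ∧ beta = (3*x*y) dx ∧ dy.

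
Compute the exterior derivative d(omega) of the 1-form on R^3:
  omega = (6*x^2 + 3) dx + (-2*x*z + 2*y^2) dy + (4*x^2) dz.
d(omega) = (-2*z) dx ∧ dy + (8*x) dx ∧ dz + (2*x) dy ∧ dz

For a 1-form omega = sum_i f_i dx_i, the exterior derivative is
  d(omega) = sum_{i < j} (∂f_j/∂x_i - ∂f_i/∂x_j) dx_i ∧ dx_j.
  coefficient of dx ∧ dy: ∂f_2/∂x - ∂f_1/∂y = ∂(-2*x*z + 2*y^2)/∂x - ∂(6*x^2 + 3)/∂y = -2*z
  coefficient of dx ∧ dz: ∂f_3/∂x - ∂f_1/∂z = ∂(4*x^2)/∂x - ∂(6*x^2 + 3)/∂z = 8*x
  coefficient of dy ∧ dz: ∂f_3/∂y - ∂f_2/∂z = ∂(4*x^2)/∂y - ∂(-2*x*z + 2*y^2)/∂z = 2*x
Assembling: d(omega) = (-2*z) dx ∧ dy + (8*x) dx ∧ dz + (2*x) dy ∧ dz.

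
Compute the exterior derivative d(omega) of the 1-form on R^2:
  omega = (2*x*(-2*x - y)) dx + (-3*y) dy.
d(omega) = (2*x) dx ∧ dy

For a 1-form omega = sum_i f_i dx_i, the exterior derivative is
  d(omega) = sum_{i < j} (∂f_j/∂x_i - ∂f_i/∂x_j) dx_i ∧ dx_j.
  coefficient of dx ∧ dy: ∂f_2/∂x - ∂f_1/∂y = ∂(-3*y)/∂x - ∂(2*x*(-2*x - y))/∂y = 2*x
Assembling: d(omega) = (2*x) dx ∧ dy.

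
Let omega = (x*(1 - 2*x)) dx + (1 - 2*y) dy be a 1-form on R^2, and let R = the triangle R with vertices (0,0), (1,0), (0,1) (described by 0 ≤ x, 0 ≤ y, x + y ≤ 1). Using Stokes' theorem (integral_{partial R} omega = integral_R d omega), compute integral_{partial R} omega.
integral_(partial R) omega = 0

Stokes: integral_partial_R omega = integral_R d omega with d omega = (∂Q/∂x - ∂P/∂y) dx ∧ dy.
  ∂Q/∂x = 0
  ∂P/∂y = 0
  integrand = ∂Q/∂x - ∂P/∂y = 0.
Integrating over R: integral_0^1 integral_0^{1-x} (0) dy dx = 0.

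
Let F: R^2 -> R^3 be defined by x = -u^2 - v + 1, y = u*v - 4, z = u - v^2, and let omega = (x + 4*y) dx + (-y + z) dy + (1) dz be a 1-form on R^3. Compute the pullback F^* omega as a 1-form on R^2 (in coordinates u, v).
F^* omega = (2*u^3 - 8*u^2*v - u*v^2 + 3*u*v + 30*u - v^3 + 4*v + 1) du + (-u^2*v + 2*u^2 - u*v^2 - 4*u*v + 4*u - v + 15) dv

Using F^*(f dg) = (f ∘ F) d(g ∘ F), substitute each coordinate x_i by F_i(u, v) in f_i, and replace dx_i by d F_i = (∂F_i/∂u) du + (∂F_i/∂v) dv.
  For the x component: f_1(F) = -u^2 + 4*u*v - v - 15; d F_1 = (-2*u) du + (-1) dv
  For the y component: f_2(F) = -u*v + u - v^2 + 4; d F_2 = (v) du + (u) dv
  For the z component: f_3(F) = 1; d F_3 = (1) du + (-2*v) dv
Combining and collecting du, dv coefficients:
  coeff of du: 2*u^3 - 8*u^2*v - u*v^2 + 3*u*v + 30*u - v^3 + 4*v + 1
  coeff of dv: -u^2*v + 2*u^2 - u*v^2 - 4*u*v + 4*u - v + 15
F^* omega = (2*u^3 - 8*u^2*v - u*v^2 + 3*u*v + 30*u - v^3 + 4*v + 1) du + (-u^2*v + 2*u^2 - u*v^2 - 4*u*v + 4*u - v + 15) dv.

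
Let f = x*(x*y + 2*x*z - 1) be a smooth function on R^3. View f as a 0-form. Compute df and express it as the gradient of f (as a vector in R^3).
df = (2*x*y + 4*x*z - 1) dx + (x^2) dy + (2*x^2) dz; grad f = (2*x*y + 4*x*z - 1, x^2, 2*x^2)

For a 0-form f, d f = (∂f/∂x) dx + (∂f/∂y) dy + (∂f/∂z) dz. The components of the vector representation are exactly the entries of grad f in Cartesian coordinates:
  ∂f/∂x = 2*x*y + 4*x*z - 1
  ∂f/∂y = x^2
  ∂f/∂z = 2*x^2.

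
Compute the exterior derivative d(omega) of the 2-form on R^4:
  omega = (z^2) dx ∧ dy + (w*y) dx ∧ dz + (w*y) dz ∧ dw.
d(omega) = (-w + 2*z) dx ∧ dy ∧ dz + (y) dx ∧ dz ∧ dw + (w) dy ∧ dz ∧ dw

For a 2-form omega = sum_{i<j} g_{ij} dx_i ∧ dx_j, the exterior derivative is
  d(omega) = sum_{i<j} d(g_{ij}) ∧ dx_i ∧ dx_j = sum_{i<j, k} (∂g_{ij}/∂x_k) dx_k ∧ dx_i ∧ dx_j.
Expand each term, using dx_k ∧ dx_i ∧ dx_j = sgn(permutation) dx_{(a)} ∧ dx_{(b)} ∧ dx_{(c)} with (a < b < c) sorted:
  d(z^2) includes (∂/∂z)(z^2) dz = (2*z) dz, which multiplied by dx ∧ dy gives (2*z) dx ∧ dy ∧ dz
  d(w*y) includes (∂/∂y)(w*y) dy = (w) dy, which multiplied by dx ∧ dz gives (-w) dx ∧ dy ∧ dz
  d(w*y) includes (∂/∂w)(w*y) dw = (y) dw, which multiplied by dx ∧ dz gives (y) dx ∧ dz ∧ dw
  d(w*y) includes (∂/∂y)(w*y) dy = (w) dy, which multiplied by dz ∧ dw gives (w) dy ∧ dz ∧ dw
Collecting like 3-forms: d(omega) = (-w + 2*z) dx ∧ dy ∧ dz + (y) dx ∧ dz ∧ dw + (w) dy ∧ dz ∧ dw.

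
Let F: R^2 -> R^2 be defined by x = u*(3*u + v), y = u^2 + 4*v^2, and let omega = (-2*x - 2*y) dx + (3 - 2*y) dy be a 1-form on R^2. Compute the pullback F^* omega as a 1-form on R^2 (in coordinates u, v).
F^* omega = (-52*u^3 - 20*u^2*v - 66*u*v^2 + 6*u - 8*v^3) du + (-8*u^3 - 18*u^2*v - 8*u*v^2 - 64*v^3 + 24*v) dv

Using F^*(f dg) = (f ∘ F) d(g ∘ F), substitute each coordinate x_i by F_i(u, v) in f_i, and replace dx_i by d F_i = (∂F_i/∂u) du + (∂F_i/∂v) dv.
  For the x component: f_1(F) = -8*u^2 - 2*u*v - 8*v^2; d F_1 = (6*u + v) du + (u) dv
  For the y component: f_2(F) = -2*u^2 - 8*v^2 + 3; d F_2 = (2*u) du + (8*v) dv
Combining and collecting du, dv coefficients:
  coeff of du: -52*u^3 - 20*u^2*v - 66*u*v^2 + 6*u - 8*v^3
  coeff of dv: -8*u^3 - 18*u^2*v - 8*u*v^2 - 64*v^3 + 24*v
F^* omega = (-52*u^3 - 20*u^2*v - 66*u*v^2 + 6*u - 8*v^3) du + (-8*u^3 - 18*u^2*v - 8*u*v^2 - 64*v^3 + 24*v) dv.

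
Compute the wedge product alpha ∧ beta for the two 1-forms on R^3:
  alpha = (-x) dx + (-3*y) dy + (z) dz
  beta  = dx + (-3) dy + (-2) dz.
alpha ∧ beta = (3*x + 3*y) dx ∧ dy + (2*x - z) dx ∧ dz + (6*y + 3*z) dy ∧ dz

Distribute the wedge, using dx_i ∧ dx_j = -dx_j ∧ dx_i and dx_i ∧ dx_i = 0. For each pair (i, j) with i < j, the coefficient of dx_i ∧ dx_j in alpha ∧ beta is (alpha_i * beta_j - alpha_j * beta_i). Collecting: alpha ∧ beta = (3*x + 3*y) dx ∧ dy + (2*x - z) dx ∧ dz + (6*y + 3*z) dy ∧ dz.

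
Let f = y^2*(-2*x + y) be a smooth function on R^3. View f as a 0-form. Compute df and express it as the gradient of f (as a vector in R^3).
df = (-2*y^2) dx + (y*(-4*x + 3*y)) dy + (0) dz; grad f = (-2*y^2, y*(-4*x + 3*y), 0)

For a 0-form f, d f = (∂f/∂x) dx + (∂f/∂y) dy + (∂f/∂z) dz. The components of the vector representation are exactly the entries of grad f in Cartesian coordinates:
  ∂f/∂x = -2*y^2
  ∂f/∂y = y*(-4*x + 3*y)
  ∂f/∂z = 0.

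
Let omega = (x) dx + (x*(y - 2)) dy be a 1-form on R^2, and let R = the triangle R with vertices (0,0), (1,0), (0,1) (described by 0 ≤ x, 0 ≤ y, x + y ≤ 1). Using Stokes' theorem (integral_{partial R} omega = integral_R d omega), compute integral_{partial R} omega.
integral_(partial R) omega = -5/6

Stokes: integral_partial_R omega = integral_R d omega with d omega = (∂Q/∂x - ∂P/∂y) dx ∧ dy.
  ∂Q/∂x = y - 2
  ∂P/∂y = 0
  integrand = ∂Q/∂x - ∂P/∂y = y - 2.
Integrating over R: integral_0^1 integral_0^{1-x} (y - 2) dy dx = -5/6.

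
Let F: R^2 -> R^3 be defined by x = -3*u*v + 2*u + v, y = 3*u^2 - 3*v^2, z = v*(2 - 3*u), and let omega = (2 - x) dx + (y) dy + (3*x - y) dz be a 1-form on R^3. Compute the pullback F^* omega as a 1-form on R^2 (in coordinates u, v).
F^* omega = (18*u^3 + 9*u^2*v - 6*u*v - 4*u - 9*v^3 - 6*v^2 - 8*v + 4) du + (9*u^3 - 18*u^2 - 9*u*v^2 - 21*u*v + 4*u + 18*v^3 + 6*v^2 + 5*v + 2) dv

Using F^*(f dg) = (f ∘ F) d(g ∘ F), substitute each coordinate x_i by F_i(u, v) in f_i, and replace dx_i by d F_i = (∂F_i/∂u) du + (∂F_i/∂v) dv.
  For the x component: f_1(F) = 3*u*v - 2*u - v + 2; d F_1 = (2 - 3*v) du + (1 - 3*u) dv
  For the y component: f_2(F) = 3*u^2 - 3*v^2; d F_2 = (6*u) du + (-6*v) dv
  For the z component: f_3(F) = -3*u^2 - 9*u*v + 6*u + 3*v^2 + 3*v; d F_3 = (-3*v) du + (2 - 3*u) dv
Combining and collecting du, dv coefficients:
  coeff of du: 18*u^3 + 9*u^2*v - 6*u*v - 4*u - 9*v^3 - 6*v^2 - 8*v + 4
  coeff of dv: 9*u^3 - 18*u^2 - 9*u*v^2 - 21*u*v + 4*u + 18*v^3 + 6*v^2 + 5*v + 2
F^* omega = (18*u^3 + 9*u^2*v - 6*u*v - 4*u - 9*v^3 - 6*v^2 - 8*v + 4) du + (9*u^3 - 18*u^2 - 9*u*v^2 - 21*u*v + 4*u + 18*v^3 + 6*v^2 + 5*v + 2) dv.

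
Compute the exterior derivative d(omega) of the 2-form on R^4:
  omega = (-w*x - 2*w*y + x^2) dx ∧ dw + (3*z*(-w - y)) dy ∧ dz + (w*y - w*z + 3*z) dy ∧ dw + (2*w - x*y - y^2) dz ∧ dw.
d(omega) = (2*w) dx ∧ dy ∧ dw + (w - x - 2*y - 3*z - 3) dy ∧ dz ∧ dw + (-y) dx ∧ dz ∧ dw

For a 2-form omega = sum_{i<j} g_{ij} dx_i ∧ dx_j, the exterior derivative is
  d(omega) = sum_{i<j} d(g_{ij}) ∧ dx_i ∧ dx_j = sum_{i<j, k} (∂g_{ij}/∂x_k) dx_k ∧ dx_i ∧ dx_j.
Expand each term, using dx_k ∧ dx_i ∧ dx_j = sgn(permutation) dx_{(a)} ∧ dx_{(b)} ∧ dx_{(c)} with (a < b < c) sorted:
  d(-w*x - 2*w*y + x^2) includes (∂/∂y)(-w*x - 2*w*y + x^2) dy = (-2*w) dy, which multiplied by dx ∧ dw gives (2*w) dx ∧ dy ∧ dw
  d(3*z*(-w - y)) includes (∂/∂w)(3*z*(-w - y)) dw = (-3*z) dw, which multiplied by dy ∧ dz gives (-3*z) dy ∧ dz ∧ dw
  d(w*y - w*z + 3*z) includes (∂/∂z)(w*y - w*z + 3*z) dz = (3 - w) dz, which multiplied by dy ∧ dw gives (w - 3) dy ∧ dz ∧ dw
  d(2*w - x*y - y^2) includes (∂/∂x)(2*w - x*y - y^2) dx = (-y) dx, which multiplied by dz ∧ dw gives (-y) dx ∧ dz ∧ dw
  d(2*w - x*y - y^2) includes (∂/∂y)(2*w - x*y - y^2) dy = (-x - 2*y) dy, which multiplied by dz ∧ dw gives (-x - 2*y) dy ∧ dz ∧ dw
Collecting like 3-forms: d(omega) = (2*w) dx ∧ dy ∧ dw + (w - x - 2*y - 3*z - 3) dy ∧ dz ∧ dw + (-y) dx ∧ dz ∧ dw.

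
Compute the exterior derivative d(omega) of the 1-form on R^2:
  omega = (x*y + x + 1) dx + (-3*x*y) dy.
d(omega) = (-x - 3*y) dx ∧ dy

For a 1-form omega = sum_i f_i dx_i, the exterior derivative is
  d(omega) = sum_{i < j} (∂f_j/∂x_i - ∂f_i/∂x_j) dx_i ∧ dx_j.
  coefficient of dx ∧ dy: ∂f_2/∂x - ∂f_1/∂y = ∂(-3*x*y)/∂x - ∂(x*y + x + 1)/∂y = -x - 3*y
Assembling: d(omega) = (-x - 3*y) dx ∧ dy.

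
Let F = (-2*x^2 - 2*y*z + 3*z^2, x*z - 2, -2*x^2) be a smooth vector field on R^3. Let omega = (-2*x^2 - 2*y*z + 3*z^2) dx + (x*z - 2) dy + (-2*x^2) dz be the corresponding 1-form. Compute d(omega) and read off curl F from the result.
d(omega) = (-x) dy ∧ dz + (4*x - 2*y + 6*z) dz ∧ dx + (3*z) dx ∧ dy; curl F = (-x, 4*x - 2*y + 6*z, 3*z)

d omega = sum_{i<j} (∂f_j/∂x_i - ∂f_i/∂x_j) dx_i ∧ dx_j. Under the identification (dy ∧ dz, dz ∧ dx, dx ∧ dy) ↔ (e_x, e_y, e_z), the coefficients are exactly the components of curl F. Compute:
  ∂R/∂y - ∂Q/∂z = (0) - (x) = -x
  ∂P/∂z - ∂R/∂x = (-2*y + 6*z) - (-4*x) = 4*x - 2*y + 6*z
  ∂Q/∂x - ∂P/∂y = (z) - (-2*z) = 3*z.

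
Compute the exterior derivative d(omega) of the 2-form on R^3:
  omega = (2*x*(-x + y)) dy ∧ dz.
d(omega) = (-4*x + 2*y) dx ∧ dy ∧ dz

For a 2-form omega = sum_{i<j} g_{ij} dx_i ∧ dx_j, the exterior derivative is
  d(omega) = sum_{i<j} d(g_{ij}) ∧ dx_i ∧ dx_j = sum_{i<j, k} (∂g_{ij}/∂x_k) dx_k ∧ dx_i ∧ dx_j.
Expand each term, using dx_k ∧ dx_i ∧ dx_j = sgn(permutation) dx_{(a)} ∧ dx_{(b)} ∧ dx_{(c)} with (a < b < c) sorted:
  d(2*x*(-x + y)) includes (∂/∂x)(2*x*(-x + y)) dx = (-4*x + 2*y) dx, which multiplied by dy ∧ dz gives (-4*x + 2*y) dx ∧ dy ∧ dz
Collecting like 3-forms: d(omega) = (-4*x + 2*y) dx ∧ dy ∧ dz.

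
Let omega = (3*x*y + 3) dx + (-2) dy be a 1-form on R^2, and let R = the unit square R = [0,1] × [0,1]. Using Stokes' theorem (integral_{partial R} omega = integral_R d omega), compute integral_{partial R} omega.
integral_(partial R) omega = -3/2

Stokes: integral_partial_R omega = integral_R d omega with d omega = (∂Q/∂x - ∂P/∂y) dx ∧ dy.
  ∂Q/∂x = 0
  ∂P/∂y = 3*x
  integrand = ∂Q/∂x - ∂P/∂y = -3*x.
Integrating over R: integral_0^1 integral_0^1 (-3*x) dx dy = -3/2.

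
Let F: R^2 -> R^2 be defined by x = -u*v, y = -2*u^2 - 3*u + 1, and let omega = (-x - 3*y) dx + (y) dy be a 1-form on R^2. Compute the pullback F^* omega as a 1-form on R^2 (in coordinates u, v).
F^* omega = (8*u^3 - 6*u^2*v + 18*u^2 - u*v^2 - 9*u*v + 5*u + 3*v - 3) du + (u*(-6*u^2 - u*v - 9*u + 3)) dv

Using F^*(f dg) = (f ∘ F) d(g ∘ F), substitute each coordinate x_i by F_i(u, v) in f_i, and replace dx_i by d F_i = (∂F_i/∂u) du + (∂F_i/∂v) dv.
  For the x component: f_1(F) = 6*u^2 + u*v + 9*u - 3; d F_1 = (-v) du + (-u) dv
  For the y component: f_2(F) = -2*u^2 - 3*u + 1; d F_2 = (-4*u - 3) du + (0) dv
Combining and collecting du, dv coefficients:
  coeff of du: 8*u^3 - 6*u^2*v + 18*u^2 - u*v^2 - 9*u*v + 5*u + 3*v - 3
  coeff of dv: u*(-6*u^2 - u*v - 9*u + 3)
F^* omega = (8*u^3 - 6*u^2*v + 18*u^2 - u*v^2 - 9*u*v + 5*u + 3*v - 3) du + (u*(-6*u^2 - u*v - 9*u + 3)) dv.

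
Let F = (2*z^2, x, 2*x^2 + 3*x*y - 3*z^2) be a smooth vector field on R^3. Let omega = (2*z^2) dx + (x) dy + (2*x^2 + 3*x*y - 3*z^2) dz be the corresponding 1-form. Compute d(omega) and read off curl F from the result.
d(omega) = (3*x) dy ∧ dz + (-4*x - 3*y + 4*z) dz ∧ dx + (1) dx ∧ dy; curl F = (3*x, -4*x - 3*y + 4*z, 1)

d omega = sum_{i<j} (∂f_j/∂x_i - ∂f_i/∂x_j) dx_i ∧ dx_j. Under the identification (dy ∧ dz, dz ∧ dx, dx ∧ dy) ↔ (e_x, e_y, e_z), the coefficients are exactly the components of curl F. Compute:
  ∂R/∂y - ∂Q/∂z = (3*x) - (0) = 3*x
  ∂P/∂z - ∂R/∂x = (4*z) - (4*x + 3*y) = -4*x - 3*y + 4*z
  ∂Q/∂x - ∂P/∂y = (1) - (0) = 1.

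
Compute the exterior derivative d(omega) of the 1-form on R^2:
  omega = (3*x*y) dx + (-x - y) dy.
d(omega) = (-3*x - 1) dx ∧ dy

For a 1-form omega = sum_i f_i dx_i, the exterior derivative is
  d(omega) = sum_{i < j} (∂f_j/∂x_i - ∂f_i/∂x_j) dx_i ∧ dx_j.
  coefficient of dx ∧ dy: ∂f_2/∂x - ∂f_1/∂y = ∂(-x - y)/∂x - ∂(3*x*y)/∂y = -3*x - 1
Assembling: d(omega) = (-3*x - 1) dx ∧ dy.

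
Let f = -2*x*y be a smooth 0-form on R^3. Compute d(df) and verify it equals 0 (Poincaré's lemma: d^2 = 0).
d(df) = 0

Step 1: df = sum_i (∂f/∂x_i) dx_i = (-2*y) dx + (-2*x) dy + (0) dz.
Step 2: Apply d again. Using the 1-form formula, the coefficient of dx ∧ dy in d(df) is ∂^2 f/∂x ∂y - ∂^2 f/∂y ∂x = (-2) - (-2) = 0 (equality of mixed partials for smooth f).
Similarly for dx ∧ dz and dy ∧ dz — all coefficients vanish. So d(df) = 0.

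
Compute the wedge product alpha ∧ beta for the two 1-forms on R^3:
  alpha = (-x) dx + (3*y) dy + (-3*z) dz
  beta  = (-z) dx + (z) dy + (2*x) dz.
alpha ∧ beta = (z*(-x + 3*y)) dx ∧ dy + (-2*x^2 - 3*z^2) dx ∧ dz + (6*x*y + 3*z^2) dy ∧ dz

Distribute the wedge, using dx_i ∧ dx_j = -dx_j ∧ dx_i and dx_i ∧ dx_i = 0. For each pair (i, j) with i < j, the coefficient of dx_i ∧ dx_j in alpha ∧ beta is (alpha_i * beta_j - alpha_j * beta_i). Collecting: alpha ∧ beta = (z*(-x + 3*y)) dx ∧ dy + (-2*x^2 - 3*z^2) dx ∧ dz + (6*x*y + 3*z^2) dy ∧ dz.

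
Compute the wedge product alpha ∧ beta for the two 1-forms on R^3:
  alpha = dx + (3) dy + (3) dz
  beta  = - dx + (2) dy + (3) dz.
alpha ∧ beta = (5) dx ∧ dy + (6) dx ∧ dz + (3) dy ∧ dz

Distribute the wedge, using dx_i ∧ dx_j = -dx_j ∧ dx_i and dx_i ∧ dx_i = 0. For each pair (i, j) with i < j, the coefficient of dx_i ∧ dx_j in alpha ∧ beta is (alpha_i * beta_j - alpha_j * beta_i). Collecting: alpha ∧ beta = (5) dx ∧ dy + (6) dx ∧ dz + (3) dy ∧ dz.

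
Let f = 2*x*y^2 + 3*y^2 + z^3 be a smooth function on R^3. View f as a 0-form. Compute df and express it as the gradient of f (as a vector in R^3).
df = (2*y^2) dx + (2*y*(2*x + 3)) dy + (3*z^2) dz; grad f = (2*y^2, 2*y*(2*x + 3), 3*z^2)

For a 0-form f, d f = (∂f/∂x) dx + (∂f/∂y) dy + (∂f/∂z) dz. The components of the vector representation are exactly the entries of grad f in Cartesian coordinates:
  ∂f/∂x = 2*y^2
  ∂f/∂y = 2*y*(2*x + 3)
  ∂f/∂z = 3*z^2.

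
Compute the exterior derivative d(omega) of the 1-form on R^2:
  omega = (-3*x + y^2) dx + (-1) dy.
d(omega) = (-2*y) dx ∧ dy

For a 1-form omega = sum_i f_i dx_i, the exterior derivative is
  d(omega) = sum_{i < j} (∂f_j/∂x_i - ∂f_i/∂x_j) dx_i ∧ dx_j.
  coefficient of dx ∧ dy: ∂f_2/∂x - ∂f_1/∂y = ∂(-1)/∂x - ∂(-3*x + y^2)/∂y = -2*y
Assembling: d(omega) = (-2*y) dx ∧ dy.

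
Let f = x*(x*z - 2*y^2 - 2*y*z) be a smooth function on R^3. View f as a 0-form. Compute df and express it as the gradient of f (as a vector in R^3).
df = (2*x*z - 2*y^2 - 2*y*z) dx + (2*x*(-2*y - z)) dy + (x*(x - 2*y)) dz; grad f = (2*x*z - 2*y^2 - 2*y*z, 2*x*(-2*y - z), x*(x - 2*y))

For a 0-form f, d f = (∂f/∂x) dx + (∂f/∂y) dy + (∂f/∂z) dz. The components of the vector representation are exactly the entries of grad f in Cartesian coordinates:
  ∂f/∂x = 2*x*z - 2*y^2 - 2*y*z
  ∂f/∂y = 2*x*(-2*y - z)
  ∂f/∂z = x*(x - 2*y).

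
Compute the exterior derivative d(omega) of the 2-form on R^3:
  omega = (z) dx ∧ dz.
d(omega) = 0

For a 2-form omega = sum_{i<j} g_{ij} dx_i ∧ dx_j, the exterior derivative is
  d(omega) = sum_{i<j} d(g_{ij}) ∧ dx_i ∧ dx_j = sum_{i<j, k} (∂g_{ij}/∂x_k) dx_k ∧ dx_i ∧ dx_j.
Expand each term, using dx_k ∧ dx_i ∧ dx_j = sgn(permutation) dx_{(a)} ∧ dx_{(b)} ∧ dx_{(c)} with (a < b < c) sorted:

Collecting like 3-forms: d(omega) = 0.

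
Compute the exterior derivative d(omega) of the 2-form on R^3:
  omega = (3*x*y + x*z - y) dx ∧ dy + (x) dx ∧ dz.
d(omega) = (x) dx ∧ dy ∧ dz

For a 2-form omega = sum_{i<j} g_{ij} dx_i ∧ dx_j, the exterior derivative is
  d(omega) = sum_{i<j} d(g_{ij}) ∧ dx_i ∧ dx_j = sum_{i<j, k} (∂g_{ij}/∂x_k) dx_k ∧ dx_i ∧ dx_j.
Expand each term, using dx_k ∧ dx_i ∧ dx_j = sgn(permutation) dx_{(a)} ∧ dx_{(b)} ∧ dx_{(c)} with (a < b < c) sorted:
  d(3*x*y + x*z - y) includes (∂/∂z)(3*x*y + x*z - y) dz = (x) dz, which multiplied by dx ∧ dy gives (x) dx ∧ dy ∧ dz
Collecting like 3-forms: d(omega) = (x) dx ∧ dy ∧ dz.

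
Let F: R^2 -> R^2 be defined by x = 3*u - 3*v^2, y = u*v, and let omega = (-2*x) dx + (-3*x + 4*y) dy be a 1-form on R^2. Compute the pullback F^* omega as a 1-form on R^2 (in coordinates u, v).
F^* omega = (4*u*v^2 - 9*u*v - 18*u + 9*v^3 + 18*v^2) du + (4*u^2*v - 9*u^2 + 9*u*v^2 + 36*u*v - 36*v^3) dv

Using F^*(f dg) = (f ∘ F) d(g ∘ F), substitute each coordinate x_i by F_i(u, v) in f_i, and replace dx_i by d F_i = (∂F_i/∂u) du + (∂F_i/∂v) dv.
  For the x component: f_1(F) = -6*u + 6*v^2; d F_1 = (3) du + (-6*v) dv
  For the y component: f_2(F) = 4*u*v - 9*u + 9*v^2; d F_2 = (v) du + (u) dv
Combining and collecting du, dv coefficients:
  coeff of du: 4*u*v^2 - 9*u*v - 18*u + 9*v^3 + 18*v^2
  coeff of dv: 4*u^2*v - 9*u^2 + 9*u*v^2 + 36*u*v - 36*v^3
F^* omega = (4*u*v^2 - 9*u*v - 18*u + 9*v^3 + 18*v^2) du + (4*u^2*v - 9*u^2 + 9*u*v^2 + 36*u*v - 36*v^3) dv.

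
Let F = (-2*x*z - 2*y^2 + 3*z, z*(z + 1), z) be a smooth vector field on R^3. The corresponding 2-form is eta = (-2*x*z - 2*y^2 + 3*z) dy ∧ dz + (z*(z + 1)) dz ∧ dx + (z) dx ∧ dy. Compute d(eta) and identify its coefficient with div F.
d(eta) = (1 - 2*z) dx ∧ dy ∧ dz; div F = 1 - 2*z

For a 2-form in R^3 of the form above, applying d gives a 3-form with coefficient ∂P/∂x + ∂Q/∂y + ∂R/∂z:
  ∂P/∂x = -2*z
  ∂Q/∂y = 0
  ∂R/∂z = 1
Sum = 1 - 2*z, which is exactly div F.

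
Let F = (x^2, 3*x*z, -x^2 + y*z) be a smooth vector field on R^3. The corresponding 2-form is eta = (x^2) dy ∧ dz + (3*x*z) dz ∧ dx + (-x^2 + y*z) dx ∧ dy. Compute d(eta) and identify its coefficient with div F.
d(eta) = (2*x + y) dx ∧ dy ∧ dz; div F = 2*x + y

For a 2-form in R^3 of the form above, applying d gives a 3-form with coefficient ∂P/∂x + ∂Q/∂y + ∂R/∂z:
  ∂P/∂x = 2*x
  ∂Q/∂y = 0
  ∂R/∂z = y
Sum = 2*x + y, which is exactly div F.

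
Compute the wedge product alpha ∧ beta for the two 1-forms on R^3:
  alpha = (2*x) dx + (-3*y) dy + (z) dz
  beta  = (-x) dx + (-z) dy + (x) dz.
alpha ∧ beta = (-x*(3*y + 2*z)) dx ∧ dy + (x*(2*x + z)) dx ∧ dz + (-3*x*y + z^2) dy ∧ dz

Distribute the wedge, using dx_i ∧ dx_j = -dx_j ∧ dx_i and dx_i ∧ dx_i = 0. For each pair (i, j) with i < j, the coefficient of dx_i ∧ dx_j in alpha ∧ beta is (alpha_i * beta_j - alpha_j * beta_i). Collecting: alpha ∧ beta = (-x*(3*y + 2*z)) dx ∧ dy + (x*(2*x + z)) dx ∧ dz + (-3*x*y + z^2) dy ∧ dz.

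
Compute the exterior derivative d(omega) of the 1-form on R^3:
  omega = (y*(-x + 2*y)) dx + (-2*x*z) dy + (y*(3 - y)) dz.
d(omega) = (x - 4*y - 2*z) dx ∧ dy + (2*x - 2*y + 3) dy ∧ dz

For a 1-form omega = sum_i f_i dx_i, the exterior derivative is
  d(omega) = sum_{i < j} (∂f_j/∂x_i - ∂f_i/∂x_j) dx_i ∧ dx_j.
  coefficient of dx ∧ dy: ∂f_2/∂x - ∂f_1/∂y = ∂(-2*x*z)/∂x - ∂(y*(-x + 2*y))/∂y = x - 4*y - 2*z
  coefficient of dy ∧ dz: ∂f_3/∂y - ∂f_2/∂z = ∂(y*(3 - y))/∂y - ∂(-2*x*z)/∂z = 2*x - 2*y + 3
Assembling: d(omega) = (x - 4*y - 2*z) dx ∧ dy + (2*x - 2*y + 3) dy ∧ dz.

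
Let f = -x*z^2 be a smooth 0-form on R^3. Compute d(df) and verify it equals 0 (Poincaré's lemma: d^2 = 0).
d(df) = 0

Step 1: df = sum_i (∂f/∂x_i) dx_i = (-z^2) dx + (0) dy + (-2*x*z) dz.
Step 2: Apply d again. Using the 1-form formula, the coefficient of dx ∧ dy in d(df) is ∂^2 f/∂x ∂y - ∂^2 f/∂y ∂x = (0) - (0) = 0 (equality of mixed partials for smooth f).
Similarly for dx ∧ dz and dy ∧ dz — all coefficients vanish. So d(df) = 0.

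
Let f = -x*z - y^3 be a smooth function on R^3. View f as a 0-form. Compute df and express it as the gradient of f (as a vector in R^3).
df = (-z) dx + (-3*y^2) dy + (-x) dz; grad f = (-z, -3*y^2, -x)

For a 0-form f, d f = (∂f/∂x) dx + (∂f/∂y) dy + (∂f/∂z) dz. The components of the vector representation are exactly the entries of grad f in Cartesian coordinates:
  ∂f/∂x = -z
  ∂f/∂y = -3*y^2
  ∂f/∂z = -x.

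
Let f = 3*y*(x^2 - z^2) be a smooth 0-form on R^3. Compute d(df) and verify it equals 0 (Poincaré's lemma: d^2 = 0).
d(df) = 0

Step 1: df = sum_i (∂f/∂x_i) dx_i = (6*x*y) dx + (3*x^2 - 3*z^2) dy + (-6*y*z) dz.
Step 2: Apply d again. Using the 1-form formula, the coefficient of dx ∧ dy in d(df) is ∂^2 f/∂x ∂y - ∂^2 f/∂y ∂x = (6*x) - (6*x) = 0 (equality of mixed partials for smooth f).
Similarly for dx ∧ dz and dy ∧ dz — all coefficients vanish. So d(df) = 0.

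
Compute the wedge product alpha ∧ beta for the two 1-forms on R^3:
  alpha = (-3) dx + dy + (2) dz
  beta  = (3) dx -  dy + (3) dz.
alpha ∧ beta = (-15) dx ∧ dz + (5) dy ∧ dz

Distribute the wedge, using dx_i ∧ dx_j = -dx_j ∧ dx_i and dx_i ∧ dx_i = 0. For each pair (i, j) with i < j, the coefficient of dx_i ∧ dx_j in alpha ∧ beta is (alpha_i * beta_j - alpha_j * beta_i). Collecting: alpha ∧ beta = (-15) dx ∧ dz + (5) dy ∧ dz.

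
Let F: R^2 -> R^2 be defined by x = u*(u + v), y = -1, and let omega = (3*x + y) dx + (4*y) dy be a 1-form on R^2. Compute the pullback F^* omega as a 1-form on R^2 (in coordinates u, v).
F^* omega = (6*u^3 + 9*u^2*v + 3*u*v^2 - 2*u - v) du + (u*(3*u^2 + 3*u*v - 1)) dv

Using F^*(f dg) = (f ∘ F) d(g ∘ F), substitute each coordinate x_i by F_i(u, v) in f_i, and replace dx_i by d F_i = (∂F_i/∂u) du + (∂F_i/∂v) dv.
  For the x component: f_1(F) = 3*u^2 + 3*u*v - 1; d F_1 = (2*u + v) du + (u) dv
  For the y component: f_2(F) = -4; d F_2 = (0) du + (0) dv
Combining and collecting du, dv coefficients:
  coeff of du: 6*u^3 + 9*u^2*v + 3*u*v^2 - 2*u - v
  coeff of dv: u*(3*u^2 + 3*u*v - 1)
F^* omega = (6*u^3 + 9*u^2*v + 3*u*v^2 - 2*u - v) du + (u*(3*u^2 + 3*u*v - 1)) dv.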